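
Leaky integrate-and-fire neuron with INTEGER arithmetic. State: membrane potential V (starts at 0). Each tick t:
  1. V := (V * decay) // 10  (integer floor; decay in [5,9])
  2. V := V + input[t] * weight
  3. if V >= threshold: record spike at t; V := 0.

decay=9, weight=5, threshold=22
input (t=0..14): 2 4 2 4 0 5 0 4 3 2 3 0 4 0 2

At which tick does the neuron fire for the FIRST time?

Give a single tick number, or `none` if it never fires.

t=0: input=2 -> V=10
t=1: input=4 -> V=0 FIRE
t=2: input=2 -> V=10
t=3: input=4 -> V=0 FIRE
t=4: input=0 -> V=0
t=5: input=5 -> V=0 FIRE
t=6: input=0 -> V=0
t=7: input=4 -> V=20
t=8: input=3 -> V=0 FIRE
t=9: input=2 -> V=10
t=10: input=3 -> V=0 FIRE
t=11: input=0 -> V=0
t=12: input=4 -> V=20
t=13: input=0 -> V=18
t=14: input=2 -> V=0 FIRE

Answer: 1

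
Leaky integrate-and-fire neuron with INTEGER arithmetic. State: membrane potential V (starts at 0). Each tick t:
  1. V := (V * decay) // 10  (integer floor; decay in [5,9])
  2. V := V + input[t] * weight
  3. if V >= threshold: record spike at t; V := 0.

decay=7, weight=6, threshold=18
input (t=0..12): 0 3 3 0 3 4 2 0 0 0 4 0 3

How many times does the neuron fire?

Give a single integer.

Answer: 6

Derivation:
t=0: input=0 -> V=0
t=1: input=3 -> V=0 FIRE
t=2: input=3 -> V=0 FIRE
t=3: input=0 -> V=0
t=4: input=3 -> V=0 FIRE
t=5: input=4 -> V=0 FIRE
t=6: input=2 -> V=12
t=7: input=0 -> V=8
t=8: input=0 -> V=5
t=9: input=0 -> V=3
t=10: input=4 -> V=0 FIRE
t=11: input=0 -> V=0
t=12: input=3 -> V=0 FIRE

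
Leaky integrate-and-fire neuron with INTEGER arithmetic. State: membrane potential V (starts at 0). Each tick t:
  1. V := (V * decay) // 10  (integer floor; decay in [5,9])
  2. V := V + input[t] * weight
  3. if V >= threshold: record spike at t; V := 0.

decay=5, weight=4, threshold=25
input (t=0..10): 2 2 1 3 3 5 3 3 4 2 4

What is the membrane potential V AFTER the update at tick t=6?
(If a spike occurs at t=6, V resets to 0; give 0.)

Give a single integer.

Answer: 12

Derivation:
t=0: input=2 -> V=8
t=1: input=2 -> V=12
t=2: input=1 -> V=10
t=3: input=3 -> V=17
t=4: input=3 -> V=20
t=5: input=5 -> V=0 FIRE
t=6: input=3 -> V=12
t=7: input=3 -> V=18
t=8: input=4 -> V=0 FIRE
t=9: input=2 -> V=8
t=10: input=4 -> V=20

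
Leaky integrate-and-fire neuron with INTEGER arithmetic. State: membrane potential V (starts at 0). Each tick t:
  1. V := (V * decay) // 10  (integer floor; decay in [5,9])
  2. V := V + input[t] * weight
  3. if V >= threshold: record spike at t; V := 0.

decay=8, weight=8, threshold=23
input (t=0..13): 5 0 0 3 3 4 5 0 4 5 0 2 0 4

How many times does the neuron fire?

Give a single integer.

Answer: 8

Derivation:
t=0: input=5 -> V=0 FIRE
t=1: input=0 -> V=0
t=2: input=0 -> V=0
t=3: input=3 -> V=0 FIRE
t=4: input=3 -> V=0 FIRE
t=5: input=4 -> V=0 FIRE
t=6: input=5 -> V=0 FIRE
t=7: input=0 -> V=0
t=8: input=4 -> V=0 FIRE
t=9: input=5 -> V=0 FIRE
t=10: input=0 -> V=0
t=11: input=2 -> V=16
t=12: input=0 -> V=12
t=13: input=4 -> V=0 FIRE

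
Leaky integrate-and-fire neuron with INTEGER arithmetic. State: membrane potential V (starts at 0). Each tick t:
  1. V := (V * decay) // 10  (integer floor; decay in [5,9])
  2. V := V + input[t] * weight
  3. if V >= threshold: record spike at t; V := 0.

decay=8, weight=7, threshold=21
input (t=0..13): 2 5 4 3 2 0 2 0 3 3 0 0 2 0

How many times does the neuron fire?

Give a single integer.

Answer: 6

Derivation:
t=0: input=2 -> V=14
t=1: input=5 -> V=0 FIRE
t=2: input=4 -> V=0 FIRE
t=3: input=3 -> V=0 FIRE
t=4: input=2 -> V=14
t=5: input=0 -> V=11
t=6: input=2 -> V=0 FIRE
t=7: input=0 -> V=0
t=8: input=3 -> V=0 FIRE
t=9: input=3 -> V=0 FIRE
t=10: input=0 -> V=0
t=11: input=0 -> V=0
t=12: input=2 -> V=14
t=13: input=0 -> V=11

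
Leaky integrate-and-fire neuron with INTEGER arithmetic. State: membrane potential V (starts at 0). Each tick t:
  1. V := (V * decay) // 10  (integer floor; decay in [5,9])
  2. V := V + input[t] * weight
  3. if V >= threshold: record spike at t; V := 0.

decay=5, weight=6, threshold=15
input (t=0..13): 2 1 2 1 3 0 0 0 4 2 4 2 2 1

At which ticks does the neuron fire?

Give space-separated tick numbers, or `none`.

t=0: input=2 -> V=12
t=1: input=1 -> V=12
t=2: input=2 -> V=0 FIRE
t=3: input=1 -> V=6
t=4: input=3 -> V=0 FIRE
t=5: input=0 -> V=0
t=6: input=0 -> V=0
t=7: input=0 -> V=0
t=8: input=4 -> V=0 FIRE
t=9: input=2 -> V=12
t=10: input=4 -> V=0 FIRE
t=11: input=2 -> V=12
t=12: input=2 -> V=0 FIRE
t=13: input=1 -> V=6

Answer: 2 4 8 10 12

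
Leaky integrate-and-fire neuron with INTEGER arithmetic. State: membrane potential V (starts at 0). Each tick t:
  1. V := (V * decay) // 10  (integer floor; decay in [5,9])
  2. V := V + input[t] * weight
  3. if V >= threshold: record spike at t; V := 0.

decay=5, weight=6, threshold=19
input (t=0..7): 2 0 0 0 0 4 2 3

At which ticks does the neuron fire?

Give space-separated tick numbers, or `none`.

t=0: input=2 -> V=12
t=1: input=0 -> V=6
t=2: input=0 -> V=3
t=3: input=0 -> V=1
t=4: input=0 -> V=0
t=5: input=4 -> V=0 FIRE
t=6: input=2 -> V=12
t=7: input=3 -> V=0 FIRE

Answer: 5 7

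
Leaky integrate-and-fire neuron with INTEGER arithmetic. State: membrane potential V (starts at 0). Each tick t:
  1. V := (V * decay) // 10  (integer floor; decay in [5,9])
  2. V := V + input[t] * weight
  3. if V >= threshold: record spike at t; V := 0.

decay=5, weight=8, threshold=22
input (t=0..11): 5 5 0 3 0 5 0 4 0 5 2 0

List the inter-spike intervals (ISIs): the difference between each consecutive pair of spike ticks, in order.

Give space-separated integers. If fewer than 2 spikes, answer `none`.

t=0: input=5 -> V=0 FIRE
t=1: input=5 -> V=0 FIRE
t=2: input=0 -> V=0
t=3: input=3 -> V=0 FIRE
t=4: input=0 -> V=0
t=5: input=5 -> V=0 FIRE
t=6: input=0 -> V=0
t=7: input=4 -> V=0 FIRE
t=8: input=0 -> V=0
t=9: input=5 -> V=0 FIRE
t=10: input=2 -> V=16
t=11: input=0 -> V=8

Answer: 1 2 2 2 2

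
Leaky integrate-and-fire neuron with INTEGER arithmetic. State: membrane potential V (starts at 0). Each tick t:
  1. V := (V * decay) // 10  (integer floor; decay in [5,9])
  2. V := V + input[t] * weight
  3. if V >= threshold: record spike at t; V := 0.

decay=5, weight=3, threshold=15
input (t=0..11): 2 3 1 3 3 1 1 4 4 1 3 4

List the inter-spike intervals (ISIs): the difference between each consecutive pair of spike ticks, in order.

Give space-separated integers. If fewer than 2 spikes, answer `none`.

t=0: input=2 -> V=6
t=1: input=3 -> V=12
t=2: input=1 -> V=9
t=3: input=3 -> V=13
t=4: input=3 -> V=0 FIRE
t=5: input=1 -> V=3
t=6: input=1 -> V=4
t=7: input=4 -> V=14
t=8: input=4 -> V=0 FIRE
t=9: input=1 -> V=3
t=10: input=3 -> V=10
t=11: input=4 -> V=0 FIRE

Answer: 4 3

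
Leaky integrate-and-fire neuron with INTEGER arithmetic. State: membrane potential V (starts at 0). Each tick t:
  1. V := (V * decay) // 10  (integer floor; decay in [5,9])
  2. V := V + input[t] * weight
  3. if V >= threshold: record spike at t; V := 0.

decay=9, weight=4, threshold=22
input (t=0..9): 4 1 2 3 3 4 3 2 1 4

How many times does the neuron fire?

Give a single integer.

Answer: 4

Derivation:
t=0: input=4 -> V=16
t=1: input=1 -> V=18
t=2: input=2 -> V=0 FIRE
t=3: input=3 -> V=12
t=4: input=3 -> V=0 FIRE
t=5: input=4 -> V=16
t=6: input=3 -> V=0 FIRE
t=7: input=2 -> V=8
t=8: input=1 -> V=11
t=9: input=4 -> V=0 FIRE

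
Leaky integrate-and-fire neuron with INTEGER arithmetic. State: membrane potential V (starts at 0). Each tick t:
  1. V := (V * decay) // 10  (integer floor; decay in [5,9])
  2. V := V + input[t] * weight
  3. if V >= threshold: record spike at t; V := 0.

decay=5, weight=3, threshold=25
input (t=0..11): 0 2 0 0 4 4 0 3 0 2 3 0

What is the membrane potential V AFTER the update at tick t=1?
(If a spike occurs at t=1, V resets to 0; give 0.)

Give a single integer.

Answer: 6

Derivation:
t=0: input=0 -> V=0
t=1: input=2 -> V=6
t=2: input=0 -> V=3
t=3: input=0 -> V=1
t=4: input=4 -> V=12
t=5: input=4 -> V=18
t=6: input=0 -> V=9
t=7: input=3 -> V=13
t=8: input=0 -> V=6
t=9: input=2 -> V=9
t=10: input=3 -> V=13
t=11: input=0 -> V=6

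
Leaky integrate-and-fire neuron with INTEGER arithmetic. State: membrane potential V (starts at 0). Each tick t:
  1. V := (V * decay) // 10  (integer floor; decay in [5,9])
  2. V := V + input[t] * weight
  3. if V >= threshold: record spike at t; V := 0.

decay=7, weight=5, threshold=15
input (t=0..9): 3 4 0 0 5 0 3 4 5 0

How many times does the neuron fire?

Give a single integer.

Answer: 6

Derivation:
t=0: input=3 -> V=0 FIRE
t=1: input=4 -> V=0 FIRE
t=2: input=0 -> V=0
t=3: input=0 -> V=0
t=4: input=5 -> V=0 FIRE
t=5: input=0 -> V=0
t=6: input=3 -> V=0 FIRE
t=7: input=4 -> V=0 FIRE
t=8: input=5 -> V=0 FIRE
t=9: input=0 -> V=0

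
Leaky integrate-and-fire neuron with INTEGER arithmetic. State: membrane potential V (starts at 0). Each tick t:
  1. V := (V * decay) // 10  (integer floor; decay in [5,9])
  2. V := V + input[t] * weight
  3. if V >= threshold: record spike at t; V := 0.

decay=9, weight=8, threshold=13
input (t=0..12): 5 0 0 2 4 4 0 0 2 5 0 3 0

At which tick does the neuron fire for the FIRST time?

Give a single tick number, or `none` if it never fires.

t=0: input=5 -> V=0 FIRE
t=1: input=0 -> V=0
t=2: input=0 -> V=0
t=3: input=2 -> V=0 FIRE
t=4: input=4 -> V=0 FIRE
t=5: input=4 -> V=0 FIRE
t=6: input=0 -> V=0
t=7: input=0 -> V=0
t=8: input=2 -> V=0 FIRE
t=9: input=5 -> V=0 FIRE
t=10: input=0 -> V=0
t=11: input=3 -> V=0 FIRE
t=12: input=0 -> V=0

Answer: 0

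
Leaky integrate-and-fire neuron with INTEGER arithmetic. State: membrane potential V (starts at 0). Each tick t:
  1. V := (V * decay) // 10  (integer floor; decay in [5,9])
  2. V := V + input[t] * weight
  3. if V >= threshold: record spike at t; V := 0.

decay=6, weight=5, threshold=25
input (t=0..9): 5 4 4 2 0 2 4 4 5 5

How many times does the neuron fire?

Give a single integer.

Answer: 5

Derivation:
t=0: input=5 -> V=0 FIRE
t=1: input=4 -> V=20
t=2: input=4 -> V=0 FIRE
t=3: input=2 -> V=10
t=4: input=0 -> V=6
t=5: input=2 -> V=13
t=6: input=4 -> V=0 FIRE
t=7: input=4 -> V=20
t=8: input=5 -> V=0 FIRE
t=9: input=5 -> V=0 FIRE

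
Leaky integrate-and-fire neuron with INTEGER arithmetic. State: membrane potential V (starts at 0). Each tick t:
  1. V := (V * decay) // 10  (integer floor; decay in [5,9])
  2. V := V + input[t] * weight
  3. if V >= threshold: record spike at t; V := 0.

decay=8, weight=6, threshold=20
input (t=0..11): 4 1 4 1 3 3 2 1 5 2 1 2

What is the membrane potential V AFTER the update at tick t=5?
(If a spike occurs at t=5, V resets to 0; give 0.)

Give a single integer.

Answer: 18

Derivation:
t=0: input=4 -> V=0 FIRE
t=1: input=1 -> V=6
t=2: input=4 -> V=0 FIRE
t=3: input=1 -> V=6
t=4: input=3 -> V=0 FIRE
t=5: input=3 -> V=18
t=6: input=2 -> V=0 FIRE
t=7: input=1 -> V=6
t=8: input=5 -> V=0 FIRE
t=9: input=2 -> V=12
t=10: input=1 -> V=15
t=11: input=2 -> V=0 FIRE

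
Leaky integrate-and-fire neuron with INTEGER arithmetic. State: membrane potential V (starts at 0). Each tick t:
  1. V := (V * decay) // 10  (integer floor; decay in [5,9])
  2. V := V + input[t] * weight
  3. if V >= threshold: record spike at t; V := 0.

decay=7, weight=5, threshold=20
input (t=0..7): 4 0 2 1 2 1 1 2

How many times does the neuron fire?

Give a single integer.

t=0: input=4 -> V=0 FIRE
t=1: input=0 -> V=0
t=2: input=2 -> V=10
t=3: input=1 -> V=12
t=4: input=2 -> V=18
t=5: input=1 -> V=17
t=6: input=1 -> V=16
t=7: input=2 -> V=0 FIRE

Answer: 2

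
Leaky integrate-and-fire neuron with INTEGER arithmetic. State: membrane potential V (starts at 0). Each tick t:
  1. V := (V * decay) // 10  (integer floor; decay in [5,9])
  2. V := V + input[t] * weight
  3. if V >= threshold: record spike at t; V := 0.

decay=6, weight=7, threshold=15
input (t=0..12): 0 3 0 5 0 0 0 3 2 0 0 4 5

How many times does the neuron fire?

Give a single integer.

Answer: 5

Derivation:
t=0: input=0 -> V=0
t=1: input=3 -> V=0 FIRE
t=2: input=0 -> V=0
t=3: input=5 -> V=0 FIRE
t=4: input=0 -> V=0
t=5: input=0 -> V=0
t=6: input=0 -> V=0
t=7: input=3 -> V=0 FIRE
t=8: input=2 -> V=14
t=9: input=0 -> V=8
t=10: input=0 -> V=4
t=11: input=4 -> V=0 FIRE
t=12: input=5 -> V=0 FIRE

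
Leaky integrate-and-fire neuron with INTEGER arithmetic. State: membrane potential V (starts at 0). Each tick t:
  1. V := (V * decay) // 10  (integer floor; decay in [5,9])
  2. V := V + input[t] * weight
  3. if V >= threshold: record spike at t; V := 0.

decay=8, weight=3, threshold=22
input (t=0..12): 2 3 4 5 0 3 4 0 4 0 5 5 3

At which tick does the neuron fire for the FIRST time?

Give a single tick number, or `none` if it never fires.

Answer: 2

Derivation:
t=0: input=2 -> V=6
t=1: input=3 -> V=13
t=2: input=4 -> V=0 FIRE
t=3: input=5 -> V=15
t=4: input=0 -> V=12
t=5: input=3 -> V=18
t=6: input=4 -> V=0 FIRE
t=7: input=0 -> V=0
t=8: input=4 -> V=12
t=9: input=0 -> V=9
t=10: input=5 -> V=0 FIRE
t=11: input=5 -> V=15
t=12: input=3 -> V=21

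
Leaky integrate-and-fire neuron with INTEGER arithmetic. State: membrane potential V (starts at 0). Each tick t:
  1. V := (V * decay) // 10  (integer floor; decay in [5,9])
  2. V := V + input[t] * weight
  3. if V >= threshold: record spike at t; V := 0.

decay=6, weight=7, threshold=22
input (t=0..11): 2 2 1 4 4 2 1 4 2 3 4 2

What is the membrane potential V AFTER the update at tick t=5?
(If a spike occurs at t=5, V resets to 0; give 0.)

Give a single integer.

t=0: input=2 -> V=14
t=1: input=2 -> V=0 FIRE
t=2: input=1 -> V=7
t=3: input=4 -> V=0 FIRE
t=4: input=4 -> V=0 FIRE
t=5: input=2 -> V=14
t=6: input=1 -> V=15
t=7: input=4 -> V=0 FIRE
t=8: input=2 -> V=14
t=9: input=3 -> V=0 FIRE
t=10: input=4 -> V=0 FIRE
t=11: input=2 -> V=14

Answer: 14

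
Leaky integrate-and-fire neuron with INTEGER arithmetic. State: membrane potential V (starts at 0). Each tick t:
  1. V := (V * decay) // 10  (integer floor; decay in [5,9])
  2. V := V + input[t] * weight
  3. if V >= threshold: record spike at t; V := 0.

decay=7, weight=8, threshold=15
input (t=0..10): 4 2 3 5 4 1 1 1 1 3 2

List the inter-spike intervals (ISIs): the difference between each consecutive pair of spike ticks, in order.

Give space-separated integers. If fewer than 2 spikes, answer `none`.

Answer: 1 1 1 1 3 2 1

Derivation:
t=0: input=4 -> V=0 FIRE
t=1: input=2 -> V=0 FIRE
t=2: input=3 -> V=0 FIRE
t=3: input=5 -> V=0 FIRE
t=4: input=4 -> V=0 FIRE
t=5: input=1 -> V=8
t=6: input=1 -> V=13
t=7: input=1 -> V=0 FIRE
t=8: input=1 -> V=8
t=9: input=3 -> V=0 FIRE
t=10: input=2 -> V=0 FIRE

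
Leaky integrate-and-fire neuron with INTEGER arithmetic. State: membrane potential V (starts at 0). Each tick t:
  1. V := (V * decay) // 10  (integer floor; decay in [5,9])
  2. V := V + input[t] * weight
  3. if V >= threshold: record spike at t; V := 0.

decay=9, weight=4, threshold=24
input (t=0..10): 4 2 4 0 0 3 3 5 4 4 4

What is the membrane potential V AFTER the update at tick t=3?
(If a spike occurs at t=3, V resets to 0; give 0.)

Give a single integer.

t=0: input=4 -> V=16
t=1: input=2 -> V=22
t=2: input=4 -> V=0 FIRE
t=3: input=0 -> V=0
t=4: input=0 -> V=0
t=5: input=3 -> V=12
t=6: input=3 -> V=22
t=7: input=5 -> V=0 FIRE
t=8: input=4 -> V=16
t=9: input=4 -> V=0 FIRE
t=10: input=4 -> V=16

Answer: 0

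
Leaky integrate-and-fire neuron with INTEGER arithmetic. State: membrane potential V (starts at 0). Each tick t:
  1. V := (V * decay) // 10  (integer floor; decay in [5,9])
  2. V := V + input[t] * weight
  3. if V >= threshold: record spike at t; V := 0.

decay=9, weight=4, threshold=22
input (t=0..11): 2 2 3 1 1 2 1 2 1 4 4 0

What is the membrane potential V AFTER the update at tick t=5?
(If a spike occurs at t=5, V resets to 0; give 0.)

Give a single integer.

Answer: 14

Derivation:
t=0: input=2 -> V=8
t=1: input=2 -> V=15
t=2: input=3 -> V=0 FIRE
t=3: input=1 -> V=4
t=4: input=1 -> V=7
t=5: input=2 -> V=14
t=6: input=1 -> V=16
t=7: input=2 -> V=0 FIRE
t=8: input=1 -> V=4
t=9: input=4 -> V=19
t=10: input=4 -> V=0 FIRE
t=11: input=0 -> V=0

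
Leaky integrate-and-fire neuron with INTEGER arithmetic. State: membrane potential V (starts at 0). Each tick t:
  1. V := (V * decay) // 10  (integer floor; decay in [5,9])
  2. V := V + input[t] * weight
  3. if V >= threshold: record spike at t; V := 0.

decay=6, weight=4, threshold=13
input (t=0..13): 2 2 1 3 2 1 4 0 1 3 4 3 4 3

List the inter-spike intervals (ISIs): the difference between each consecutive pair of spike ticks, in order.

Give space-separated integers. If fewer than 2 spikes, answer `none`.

Answer: 3 3 1 2

Derivation:
t=0: input=2 -> V=8
t=1: input=2 -> V=12
t=2: input=1 -> V=11
t=3: input=3 -> V=0 FIRE
t=4: input=2 -> V=8
t=5: input=1 -> V=8
t=6: input=4 -> V=0 FIRE
t=7: input=0 -> V=0
t=8: input=1 -> V=4
t=9: input=3 -> V=0 FIRE
t=10: input=4 -> V=0 FIRE
t=11: input=3 -> V=12
t=12: input=4 -> V=0 FIRE
t=13: input=3 -> V=12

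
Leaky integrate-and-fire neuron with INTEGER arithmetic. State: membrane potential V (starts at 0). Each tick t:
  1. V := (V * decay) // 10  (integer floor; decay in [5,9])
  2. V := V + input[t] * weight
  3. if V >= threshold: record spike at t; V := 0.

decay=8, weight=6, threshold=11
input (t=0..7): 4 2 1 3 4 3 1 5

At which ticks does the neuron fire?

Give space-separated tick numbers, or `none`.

Answer: 0 1 3 4 5 7

Derivation:
t=0: input=4 -> V=0 FIRE
t=1: input=2 -> V=0 FIRE
t=2: input=1 -> V=6
t=3: input=3 -> V=0 FIRE
t=4: input=4 -> V=0 FIRE
t=5: input=3 -> V=0 FIRE
t=6: input=1 -> V=6
t=7: input=5 -> V=0 FIRE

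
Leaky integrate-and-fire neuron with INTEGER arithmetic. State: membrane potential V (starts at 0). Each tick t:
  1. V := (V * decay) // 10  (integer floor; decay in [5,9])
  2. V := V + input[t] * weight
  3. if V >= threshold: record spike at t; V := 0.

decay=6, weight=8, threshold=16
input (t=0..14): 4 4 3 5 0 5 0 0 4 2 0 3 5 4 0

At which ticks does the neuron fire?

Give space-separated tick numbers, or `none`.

Answer: 0 1 2 3 5 8 9 11 12 13

Derivation:
t=0: input=4 -> V=0 FIRE
t=1: input=4 -> V=0 FIRE
t=2: input=3 -> V=0 FIRE
t=3: input=5 -> V=0 FIRE
t=4: input=0 -> V=0
t=5: input=5 -> V=0 FIRE
t=6: input=0 -> V=0
t=7: input=0 -> V=0
t=8: input=4 -> V=0 FIRE
t=9: input=2 -> V=0 FIRE
t=10: input=0 -> V=0
t=11: input=3 -> V=0 FIRE
t=12: input=5 -> V=0 FIRE
t=13: input=4 -> V=0 FIRE
t=14: input=0 -> V=0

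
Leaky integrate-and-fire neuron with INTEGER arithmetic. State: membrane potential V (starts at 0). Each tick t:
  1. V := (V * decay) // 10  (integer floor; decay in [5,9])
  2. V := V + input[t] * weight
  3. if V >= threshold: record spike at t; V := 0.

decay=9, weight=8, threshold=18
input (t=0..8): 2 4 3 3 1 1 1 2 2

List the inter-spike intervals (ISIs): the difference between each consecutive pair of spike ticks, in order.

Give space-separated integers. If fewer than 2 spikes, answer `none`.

Answer: 1 1 3 2

Derivation:
t=0: input=2 -> V=16
t=1: input=4 -> V=0 FIRE
t=2: input=3 -> V=0 FIRE
t=3: input=3 -> V=0 FIRE
t=4: input=1 -> V=8
t=5: input=1 -> V=15
t=6: input=1 -> V=0 FIRE
t=7: input=2 -> V=16
t=8: input=2 -> V=0 FIRE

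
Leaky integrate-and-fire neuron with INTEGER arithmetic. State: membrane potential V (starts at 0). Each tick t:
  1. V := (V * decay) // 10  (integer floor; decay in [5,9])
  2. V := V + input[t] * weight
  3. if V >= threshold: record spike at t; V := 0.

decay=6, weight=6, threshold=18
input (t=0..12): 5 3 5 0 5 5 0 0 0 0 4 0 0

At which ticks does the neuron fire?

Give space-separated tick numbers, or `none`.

t=0: input=5 -> V=0 FIRE
t=1: input=3 -> V=0 FIRE
t=2: input=5 -> V=0 FIRE
t=3: input=0 -> V=0
t=4: input=5 -> V=0 FIRE
t=5: input=5 -> V=0 FIRE
t=6: input=0 -> V=0
t=7: input=0 -> V=0
t=8: input=0 -> V=0
t=9: input=0 -> V=0
t=10: input=4 -> V=0 FIRE
t=11: input=0 -> V=0
t=12: input=0 -> V=0

Answer: 0 1 2 4 5 10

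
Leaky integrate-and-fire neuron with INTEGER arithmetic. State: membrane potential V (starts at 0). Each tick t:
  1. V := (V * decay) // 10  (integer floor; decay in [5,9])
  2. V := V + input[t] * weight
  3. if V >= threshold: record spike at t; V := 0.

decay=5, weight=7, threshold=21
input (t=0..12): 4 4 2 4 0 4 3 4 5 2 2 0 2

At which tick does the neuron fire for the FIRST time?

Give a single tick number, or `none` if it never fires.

Answer: 0

Derivation:
t=0: input=4 -> V=0 FIRE
t=1: input=4 -> V=0 FIRE
t=2: input=2 -> V=14
t=3: input=4 -> V=0 FIRE
t=4: input=0 -> V=0
t=5: input=4 -> V=0 FIRE
t=6: input=3 -> V=0 FIRE
t=7: input=4 -> V=0 FIRE
t=8: input=5 -> V=0 FIRE
t=9: input=2 -> V=14
t=10: input=2 -> V=0 FIRE
t=11: input=0 -> V=0
t=12: input=2 -> V=14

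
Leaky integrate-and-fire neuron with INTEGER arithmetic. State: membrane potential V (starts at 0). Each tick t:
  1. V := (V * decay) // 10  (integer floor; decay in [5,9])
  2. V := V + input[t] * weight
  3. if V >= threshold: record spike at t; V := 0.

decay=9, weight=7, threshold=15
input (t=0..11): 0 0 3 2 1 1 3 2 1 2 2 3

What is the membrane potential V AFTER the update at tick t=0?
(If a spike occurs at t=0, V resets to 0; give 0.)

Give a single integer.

Answer: 0

Derivation:
t=0: input=0 -> V=0
t=1: input=0 -> V=0
t=2: input=3 -> V=0 FIRE
t=3: input=2 -> V=14
t=4: input=1 -> V=0 FIRE
t=5: input=1 -> V=7
t=6: input=3 -> V=0 FIRE
t=7: input=2 -> V=14
t=8: input=1 -> V=0 FIRE
t=9: input=2 -> V=14
t=10: input=2 -> V=0 FIRE
t=11: input=3 -> V=0 FIRE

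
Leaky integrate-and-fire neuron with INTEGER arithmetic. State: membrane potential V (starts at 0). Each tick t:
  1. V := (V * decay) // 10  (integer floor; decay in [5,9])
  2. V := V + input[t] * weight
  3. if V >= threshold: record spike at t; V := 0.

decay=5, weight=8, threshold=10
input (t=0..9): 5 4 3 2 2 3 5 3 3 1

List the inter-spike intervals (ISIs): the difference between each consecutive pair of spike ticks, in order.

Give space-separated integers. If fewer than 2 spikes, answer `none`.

t=0: input=5 -> V=0 FIRE
t=1: input=4 -> V=0 FIRE
t=2: input=3 -> V=0 FIRE
t=3: input=2 -> V=0 FIRE
t=4: input=2 -> V=0 FIRE
t=5: input=3 -> V=0 FIRE
t=6: input=5 -> V=0 FIRE
t=7: input=3 -> V=0 FIRE
t=8: input=3 -> V=0 FIRE
t=9: input=1 -> V=8

Answer: 1 1 1 1 1 1 1 1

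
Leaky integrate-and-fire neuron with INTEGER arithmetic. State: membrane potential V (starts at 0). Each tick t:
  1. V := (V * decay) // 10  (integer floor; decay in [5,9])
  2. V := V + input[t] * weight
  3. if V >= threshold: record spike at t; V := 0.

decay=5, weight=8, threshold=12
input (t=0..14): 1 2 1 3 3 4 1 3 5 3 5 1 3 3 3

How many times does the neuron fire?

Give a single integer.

t=0: input=1 -> V=8
t=1: input=2 -> V=0 FIRE
t=2: input=1 -> V=8
t=3: input=3 -> V=0 FIRE
t=4: input=3 -> V=0 FIRE
t=5: input=4 -> V=0 FIRE
t=6: input=1 -> V=8
t=7: input=3 -> V=0 FIRE
t=8: input=5 -> V=0 FIRE
t=9: input=3 -> V=0 FIRE
t=10: input=5 -> V=0 FIRE
t=11: input=1 -> V=8
t=12: input=3 -> V=0 FIRE
t=13: input=3 -> V=0 FIRE
t=14: input=3 -> V=0 FIRE

Answer: 11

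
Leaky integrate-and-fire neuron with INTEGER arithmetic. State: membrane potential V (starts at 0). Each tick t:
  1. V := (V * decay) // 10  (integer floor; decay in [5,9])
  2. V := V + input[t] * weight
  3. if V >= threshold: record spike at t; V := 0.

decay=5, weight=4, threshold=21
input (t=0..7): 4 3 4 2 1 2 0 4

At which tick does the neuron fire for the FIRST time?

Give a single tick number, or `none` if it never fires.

t=0: input=4 -> V=16
t=1: input=3 -> V=20
t=2: input=4 -> V=0 FIRE
t=3: input=2 -> V=8
t=4: input=1 -> V=8
t=5: input=2 -> V=12
t=6: input=0 -> V=6
t=7: input=4 -> V=19

Answer: 2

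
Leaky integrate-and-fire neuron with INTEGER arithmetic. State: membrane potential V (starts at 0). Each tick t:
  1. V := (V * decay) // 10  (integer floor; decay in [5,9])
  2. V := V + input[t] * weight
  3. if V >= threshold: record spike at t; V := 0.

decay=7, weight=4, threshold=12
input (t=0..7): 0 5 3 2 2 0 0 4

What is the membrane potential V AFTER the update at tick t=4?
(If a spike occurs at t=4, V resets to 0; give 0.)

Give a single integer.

Answer: 0

Derivation:
t=0: input=0 -> V=0
t=1: input=5 -> V=0 FIRE
t=2: input=3 -> V=0 FIRE
t=3: input=2 -> V=8
t=4: input=2 -> V=0 FIRE
t=5: input=0 -> V=0
t=6: input=0 -> V=0
t=7: input=4 -> V=0 FIRE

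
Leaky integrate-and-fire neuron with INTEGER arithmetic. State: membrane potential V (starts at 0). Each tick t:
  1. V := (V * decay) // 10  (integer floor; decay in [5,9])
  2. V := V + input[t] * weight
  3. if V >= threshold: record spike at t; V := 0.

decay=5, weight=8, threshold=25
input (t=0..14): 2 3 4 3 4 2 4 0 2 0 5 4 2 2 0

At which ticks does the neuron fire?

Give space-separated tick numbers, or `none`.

t=0: input=2 -> V=16
t=1: input=3 -> V=0 FIRE
t=2: input=4 -> V=0 FIRE
t=3: input=3 -> V=24
t=4: input=4 -> V=0 FIRE
t=5: input=2 -> V=16
t=6: input=4 -> V=0 FIRE
t=7: input=0 -> V=0
t=8: input=2 -> V=16
t=9: input=0 -> V=8
t=10: input=5 -> V=0 FIRE
t=11: input=4 -> V=0 FIRE
t=12: input=2 -> V=16
t=13: input=2 -> V=24
t=14: input=0 -> V=12

Answer: 1 2 4 6 10 11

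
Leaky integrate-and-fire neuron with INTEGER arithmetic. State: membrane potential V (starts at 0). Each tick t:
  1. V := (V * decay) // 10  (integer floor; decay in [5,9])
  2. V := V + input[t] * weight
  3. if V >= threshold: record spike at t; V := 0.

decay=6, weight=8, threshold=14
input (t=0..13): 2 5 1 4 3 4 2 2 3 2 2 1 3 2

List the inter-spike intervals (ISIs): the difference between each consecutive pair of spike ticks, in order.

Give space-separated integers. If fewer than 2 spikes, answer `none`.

Answer: 1 2 1 1 1 1 1 1 1 2 1

Derivation:
t=0: input=2 -> V=0 FIRE
t=1: input=5 -> V=0 FIRE
t=2: input=1 -> V=8
t=3: input=4 -> V=0 FIRE
t=4: input=3 -> V=0 FIRE
t=5: input=4 -> V=0 FIRE
t=6: input=2 -> V=0 FIRE
t=7: input=2 -> V=0 FIRE
t=8: input=3 -> V=0 FIRE
t=9: input=2 -> V=0 FIRE
t=10: input=2 -> V=0 FIRE
t=11: input=1 -> V=8
t=12: input=3 -> V=0 FIRE
t=13: input=2 -> V=0 FIRE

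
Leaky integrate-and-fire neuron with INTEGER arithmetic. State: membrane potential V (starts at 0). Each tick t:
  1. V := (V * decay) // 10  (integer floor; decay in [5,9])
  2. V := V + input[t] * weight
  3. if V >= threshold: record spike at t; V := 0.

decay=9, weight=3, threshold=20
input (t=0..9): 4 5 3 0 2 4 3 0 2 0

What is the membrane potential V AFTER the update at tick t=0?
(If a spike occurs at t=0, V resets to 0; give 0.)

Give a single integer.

t=0: input=4 -> V=12
t=1: input=5 -> V=0 FIRE
t=2: input=3 -> V=9
t=3: input=0 -> V=8
t=4: input=2 -> V=13
t=5: input=4 -> V=0 FIRE
t=6: input=3 -> V=9
t=7: input=0 -> V=8
t=8: input=2 -> V=13
t=9: input=0 -> V=11

Answer: 12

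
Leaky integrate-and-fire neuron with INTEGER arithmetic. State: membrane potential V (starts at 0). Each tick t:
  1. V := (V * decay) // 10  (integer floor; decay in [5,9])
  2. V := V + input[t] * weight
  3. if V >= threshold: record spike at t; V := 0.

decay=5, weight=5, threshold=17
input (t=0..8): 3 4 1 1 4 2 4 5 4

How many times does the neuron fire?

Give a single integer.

Answer: 5

Derivation:
t=0: input=3 -> V=15
t=1: input=4 -> V=0 FIRE
t=2: input=1 -> V=5
t=3: input=1 -> V=7
t=4: input=4 -> V=0 FIRE
t=5: input=2 -> V=10
t=6: input=4 -> V=0 FIRE
t=7: input=5 -> V=0 FIRE
t=8: input=4 -> V=0 FIRE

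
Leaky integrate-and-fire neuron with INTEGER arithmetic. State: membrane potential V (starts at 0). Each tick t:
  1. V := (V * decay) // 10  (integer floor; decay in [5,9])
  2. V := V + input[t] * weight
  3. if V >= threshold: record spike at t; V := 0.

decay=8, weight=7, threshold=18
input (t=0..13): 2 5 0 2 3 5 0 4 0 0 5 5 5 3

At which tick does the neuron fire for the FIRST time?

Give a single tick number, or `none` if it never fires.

t=0: input=2 -> V=14
t=1: input=5 -> V=0 FIRE
t=2: input=0 -> V=0
t=3: input=2 -> V=14
t=4: input=3 -> V=0 FIRE
t=5: input=5 -> V=0 FIRE
t=6: input=0 -> V=0
t=7: input=4 -> V=0 FIRE
t=8: input=0 -> V=0
t=9: input=0 -> V=0
t=10: input=5 -> V=0 FIRE
t=11: input=5 -> V=0 FIRE
t=12: input=5 -> V=0 FIRE
t=13: input=3 -> V=0 FIRE

Answer: 1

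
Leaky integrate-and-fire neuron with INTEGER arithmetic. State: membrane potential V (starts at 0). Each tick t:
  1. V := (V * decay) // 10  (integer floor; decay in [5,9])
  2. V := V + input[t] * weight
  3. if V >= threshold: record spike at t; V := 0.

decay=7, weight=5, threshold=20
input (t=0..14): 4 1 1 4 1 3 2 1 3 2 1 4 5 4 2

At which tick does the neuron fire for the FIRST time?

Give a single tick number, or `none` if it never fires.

t=0: input=4 -> V=0 FIRE
t=1: input=1 -> V=5
t=2: input=1 -> V=8
t=3: input=4 -> V=0 FIRE
t=4: input=1 -> V=5
t=5: input=3 -> V=18
t=6: input=2 -> V=0 FIRE
t=7: input=1 -> V=5
t=8: input=3 -> V=18
t=9: input=2 -> V=0 FIRE
t=10: input=1 -> V=5
t=11: input=4 -> V=0 FIRE
t=12: input=5 -> V=0 FIRE
t=13: input=4 -> V=0 FIRE
t=14: input=2 -> V=10

Answer: 0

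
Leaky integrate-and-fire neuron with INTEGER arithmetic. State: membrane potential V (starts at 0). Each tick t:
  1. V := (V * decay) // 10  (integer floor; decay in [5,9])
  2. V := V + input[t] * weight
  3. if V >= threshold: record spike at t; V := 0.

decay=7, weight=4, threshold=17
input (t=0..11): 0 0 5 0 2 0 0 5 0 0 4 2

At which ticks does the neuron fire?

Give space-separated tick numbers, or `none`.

Answer: 2 7 11

Derivation:
t=0: input=0 -> V=0
t=1: input=0 -> V=0
t=2: input=5 -> V=0 FIRE
t=3: input=0 -> V=0
t=4: input=2 -> V=8
t=5: input=0 -> V=5
t=6: input=0 -> V=3
t=7: input=5 -> V=0 FIRE
t=8: input=0 -> V=0
t=9: input=0 -> V=0
t=10: input=4 -> V=16
t=11: input=2 -> V=0 FIRE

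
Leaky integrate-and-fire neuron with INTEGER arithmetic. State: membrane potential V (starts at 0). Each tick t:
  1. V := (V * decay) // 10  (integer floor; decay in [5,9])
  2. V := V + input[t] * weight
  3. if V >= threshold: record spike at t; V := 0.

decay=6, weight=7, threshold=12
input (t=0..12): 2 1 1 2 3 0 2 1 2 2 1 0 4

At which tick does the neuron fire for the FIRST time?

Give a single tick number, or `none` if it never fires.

t=0: input=2 -> V=0 FIRE
t=1: input=1 -> V=7
t=2: input=1 -> V=11
t=3: input=2 -> V=0 FIRE
t=4: input=3 -> V=0 FIRE
t=5: input=0 -> V=0
t=6: input=2 -> V=0 FIRE
t=7: input=1 -> V=7
t=8: input=2 -> V=0 FIRE
t=9: input=2 -> V=0 FIRE
t=10: input=1 -> V=7
t=11: input=0 -> V=4
t=12: input=4 -> V=0 FIRE

Answer: 0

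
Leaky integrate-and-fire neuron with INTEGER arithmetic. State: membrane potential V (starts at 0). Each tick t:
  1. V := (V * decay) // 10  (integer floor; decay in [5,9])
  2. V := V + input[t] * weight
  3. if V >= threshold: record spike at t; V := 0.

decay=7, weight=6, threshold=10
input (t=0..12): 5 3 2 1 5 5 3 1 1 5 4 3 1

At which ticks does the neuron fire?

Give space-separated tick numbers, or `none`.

t=0: input=5 -> V=0 FIRE
t=1: input=3 -> V=0 FIRE
t=2: input=2 -> V=0 FIRE
t=3: input=1 -> V=6
t=4: input=5 -> V=0 FIRE
t=5: input=5 -> V=0 FIRE
t=6: input=3 -> V=0 FIRE
t=7: input=1 -> V=6
t=8: input=1 -> V=0 FIRE
t=9: input=5 -> V=0 FIRE
t=10: input=4 -> V=0 FIRE
t=11: input=3 -> V=0 FIRE
t=12: input=1 -> V=6

Answer: 0 1 2 4 5 6 8 9 10 11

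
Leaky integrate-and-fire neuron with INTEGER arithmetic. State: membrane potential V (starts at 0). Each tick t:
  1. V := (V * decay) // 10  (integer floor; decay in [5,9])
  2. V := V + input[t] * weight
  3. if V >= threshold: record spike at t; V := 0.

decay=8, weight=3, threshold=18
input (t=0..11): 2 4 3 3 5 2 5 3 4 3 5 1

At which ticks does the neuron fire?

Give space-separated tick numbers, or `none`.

t=0: input=2 -> V=6
t=1: input=4 -> V=16
t=2: input=3 -> V=0 FIRE
t=3: input=3 -> V=9
t=4: input=5 -> V=0 FIRE
t=5: input=2 -> V=6
t=6: input=5 -> V=0 FIRE
t=7: input=3 -> V=9
t=8: input=4 -> V=0 FIRE
t=9: input=3 -> V=9
t=10: input=5 -> V=0 FIRE
t=11: input=1 -> V=3

Answer: 2 4 6 8 10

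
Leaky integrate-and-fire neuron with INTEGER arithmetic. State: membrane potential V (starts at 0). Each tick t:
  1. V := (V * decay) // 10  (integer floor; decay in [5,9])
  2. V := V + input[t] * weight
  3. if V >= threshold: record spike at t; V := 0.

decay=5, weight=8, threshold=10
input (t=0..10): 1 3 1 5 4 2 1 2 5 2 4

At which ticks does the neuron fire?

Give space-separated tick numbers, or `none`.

Answer: 1 3 4 5 7 8 9 10

Derivation:
t=0: input=1 -> V=8
t=1: input=3 -> V=0 FIRE
t=2: input=1 -> V=8
t=3: input=5 -> V=0 FIRE
t=4: input=4 -> V=0 FIRE
t=5: input=2 -> V=0 FIRE
t=6: input=1 -> V=8
t=7: input=2 -> V=0 FIRE
t=8: input=5 -> V=0 FIRE
t=9: input=2 -> V=0 FIRE
t=10: input=4 -> V=0 FIRE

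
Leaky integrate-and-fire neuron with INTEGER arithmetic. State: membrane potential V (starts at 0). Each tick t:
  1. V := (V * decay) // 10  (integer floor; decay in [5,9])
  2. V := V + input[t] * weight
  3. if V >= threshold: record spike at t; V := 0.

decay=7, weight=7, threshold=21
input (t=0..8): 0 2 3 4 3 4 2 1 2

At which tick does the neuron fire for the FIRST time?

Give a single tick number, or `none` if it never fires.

Answer: 2

Derivation:
t=0: input=0 -> V=0
t=1: input=2 -> V=14
t=2: input=3 -> V=0 FIRE
t=3: input=4 -> V=0 FIRE
t=4: input=3 -> V=0 FIRE
t=5: input=4 -> V=0 FIRE
t=6: input=2 -> V=14
t=7: input=1 -> V=16
t=8: input=2 -> V=0 FIRE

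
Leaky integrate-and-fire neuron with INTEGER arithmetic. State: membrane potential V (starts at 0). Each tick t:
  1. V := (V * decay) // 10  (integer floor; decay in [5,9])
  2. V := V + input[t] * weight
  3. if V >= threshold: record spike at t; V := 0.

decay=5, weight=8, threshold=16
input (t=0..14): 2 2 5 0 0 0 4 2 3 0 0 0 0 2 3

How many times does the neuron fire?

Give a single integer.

t=0: input=2 -> V=0 FIRE
t=1: input=2 -> V=0 FIRE
t=2: input=5 -> V=0 FIRE
t=3: input=0 -> V=0
t=4: input=0 -> V=0
t=5: input=0 -> V=0
t=6: input=4 -> V=0 FIRE
t=7: input=2 -> V=0 FIRE
t=8: input=3 -> V=0 FIRE
t=9: input=0 -> V=0
t=10: input=0 -> V=0
t=11: input=0 -> V=0
t=12: input=0 -> V=0
t=13: input=2 -> V=0 FIRE
t=14: input=3 -> V=0 FIRE

Answer: 8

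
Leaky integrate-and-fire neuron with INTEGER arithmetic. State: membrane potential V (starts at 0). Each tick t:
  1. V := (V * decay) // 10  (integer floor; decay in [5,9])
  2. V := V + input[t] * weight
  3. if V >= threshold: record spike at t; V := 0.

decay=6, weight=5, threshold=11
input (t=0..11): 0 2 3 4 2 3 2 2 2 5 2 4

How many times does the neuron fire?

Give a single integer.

Answer: 6

Derivation:
t=0: input=0 -> V=0
t=1: input=2 -> V=10
t=2: input=3 -> V=0 FIRE
t=3: input=4 -> V=0 FIRE
t=4: input=2 -> V=10
t=5: input=3 -> V=0 FIRE
t=6: input=2 -> V=10
t=7: input=2 -> V=0 FIRE
t=8: input=2 -> V=10
t=9: input=5 -> V=0 FIRE
t=10: input=2 -> V=10
t=11: input=4 -> V=0 FIRE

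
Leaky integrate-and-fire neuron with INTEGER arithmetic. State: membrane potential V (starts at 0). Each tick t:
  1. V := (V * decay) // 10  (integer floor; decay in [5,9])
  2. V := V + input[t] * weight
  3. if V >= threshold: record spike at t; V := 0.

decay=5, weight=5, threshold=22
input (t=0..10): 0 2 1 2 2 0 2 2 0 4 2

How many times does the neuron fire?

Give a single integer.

Answer: 1

Derivation:
t=0: input=0 -> V=0
t=1: input=2 -> V=10
t=2: input=1 -> V=10
t=3: input=2 -> V=15
t=4: input=2 -> V=17
t=5: input=0 -> V=8
t=6: input=2 -> V=14
t=7: input=2 -> V=17
t=8: input=0 -> V=8
t=9: input=4 -> V=0 FIRE
t=10: input=2 -> V=10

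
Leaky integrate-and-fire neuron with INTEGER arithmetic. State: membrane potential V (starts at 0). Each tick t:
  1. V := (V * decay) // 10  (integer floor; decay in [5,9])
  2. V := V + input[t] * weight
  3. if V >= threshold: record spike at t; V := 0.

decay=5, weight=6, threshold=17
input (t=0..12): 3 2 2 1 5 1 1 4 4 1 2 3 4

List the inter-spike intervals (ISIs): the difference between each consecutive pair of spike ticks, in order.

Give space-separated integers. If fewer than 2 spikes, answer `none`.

t=0: input=3 -> V=0 FIRE
t=1: input=2 -> V=12
t=2: input=2 -> V=0 FIRE
t=3: input=1 -> V=6
t=4: input=5 -> V=0 FIRE
t=5: input=1 -> V=6
t=6: input=1 -> V=9
t=7: input=4 -> V=0 FIRE
t=8: input=4 -> V=0 FIRE
t=9: input=1 -> V=6
t=10: input=2 -> V=15
t=11: input=3 -> V=0 FIRE
t=12: input=4 -> V=0 FIRE

Answer: 2 2 3 1 3 1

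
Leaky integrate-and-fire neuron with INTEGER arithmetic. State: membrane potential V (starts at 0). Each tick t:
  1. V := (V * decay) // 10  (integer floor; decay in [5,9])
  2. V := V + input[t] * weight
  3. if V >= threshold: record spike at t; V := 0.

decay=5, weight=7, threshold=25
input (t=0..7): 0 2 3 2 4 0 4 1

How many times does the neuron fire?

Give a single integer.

t=0: input=0 -> V=0
t=1: input=2 -> V=14
t=2: input=3 -> V=0 FIRE
t=3: input=2 -> V=14
t=4: input=4 -> V=0 FIRE
t=5: input=0 -> V=0
t=6: input=4 -> V=0 FIRE
t=7: input=1 -> V=7

Answer: 3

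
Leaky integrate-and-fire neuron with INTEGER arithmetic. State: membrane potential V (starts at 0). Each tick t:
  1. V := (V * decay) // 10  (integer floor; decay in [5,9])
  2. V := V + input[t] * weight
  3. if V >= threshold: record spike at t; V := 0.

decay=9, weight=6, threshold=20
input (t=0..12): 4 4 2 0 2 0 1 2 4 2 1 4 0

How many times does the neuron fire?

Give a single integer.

Answer: 5

Derivation:
t=0: input=4 -> V=0 FIRE
t=1: input=4 -> V=0 FIRE
t=2: input=2 -> V=12
t=3: input=0 -> V=10
t=4: input=2 -> V=0 FIRE
t=5: input=0 -> V=0
t=6: input=1 -> V=6
t=7: input=2 -> V=17
t=8: input=4 -> V=0 FIRE
t=9: input=2 -> V=12
t=10: input=1 -> V=16
t=11: input=4 -> V=0 FIRE
t=12: input=0 -> V=0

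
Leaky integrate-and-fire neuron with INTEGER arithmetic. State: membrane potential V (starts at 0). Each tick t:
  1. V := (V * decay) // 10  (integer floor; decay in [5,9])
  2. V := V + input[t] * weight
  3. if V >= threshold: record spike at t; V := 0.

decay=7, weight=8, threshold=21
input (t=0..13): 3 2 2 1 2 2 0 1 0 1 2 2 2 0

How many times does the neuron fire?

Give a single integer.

t=0: input=3 -> V=0 FIRE
t=1: input=2 -> V=16
t=2: input=2 -> V=0 FIRE
t=3: input=1 -> V=8
t=4: input=2 -> V=0 FIRE
t=5: input=2 -> V=16
t=6: input=0 -> V=11
t=7: input=1 -> V=15
t=8: input=0 -> V=10
t=9: input=1 -> V=15
t=10: input=2 -> V=0 FIRE
t=11: input=2 -> V=16
t=12: input=2 -> V=0 FIRE
t=13: input=0 -> V=0

Answer: 5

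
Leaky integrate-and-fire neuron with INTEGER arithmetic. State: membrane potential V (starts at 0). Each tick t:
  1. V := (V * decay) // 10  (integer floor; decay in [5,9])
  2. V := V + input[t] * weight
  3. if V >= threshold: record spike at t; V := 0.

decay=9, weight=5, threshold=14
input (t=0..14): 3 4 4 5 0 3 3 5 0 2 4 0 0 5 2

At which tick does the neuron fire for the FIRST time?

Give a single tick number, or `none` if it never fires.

Answer: 0

Derivation:
t=0: input=3 -> V=0 FIRE
t=1: input=4 -> V=0 FIRE
t=2: input=4 -> V=0 FIRE
t=3: input=5 -> V=0 FIRE
t=4: input=0 -> V=0
t=5: input=3 -> V=0 FIRE
t=6: input=3 -> V=0 FIRE
t=7: input=5 -> V=0 FIRE
t=8: input=0 -> V=0
t=9: input=2 -> V=10
t=10: input=4 -> V=0 FIRE
t=11: input=0 -> V=0
t=12: input=0 -> V=0
t=13: input=5 -> V=0 FIRE
t=14: input=2 -> V=10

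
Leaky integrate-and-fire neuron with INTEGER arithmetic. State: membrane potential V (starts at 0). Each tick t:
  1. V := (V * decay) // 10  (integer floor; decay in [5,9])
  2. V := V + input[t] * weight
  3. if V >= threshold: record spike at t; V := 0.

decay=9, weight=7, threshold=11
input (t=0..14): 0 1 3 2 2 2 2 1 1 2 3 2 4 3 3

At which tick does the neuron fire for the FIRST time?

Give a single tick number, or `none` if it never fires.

t=0: input=0 -> V=0
t=1: input=1 -> V=7
t=2: input=3 -> V=0 FIRE
t=3: input=2 -> V=0 FIRE
t=4: input=2 -> V=0 FIRE
t=5: input=2 -> V=0 FIRE
t=6: input=2 -> V=0 FIRE
t=7: input=1 -> V=7
t=8: input=1 -> V=0 FIRE
t=9: input=2 -> V=0 FIRE
t=10: input=3 -> V=0 FIRE
t=11: input=2 -> V=0 FIRE
t=12: input=4 -> V=0 FIRE
t=13: input=3 -> V=0 FIRE
t=14: input=3 -> V=0 FIRE

Answer: 2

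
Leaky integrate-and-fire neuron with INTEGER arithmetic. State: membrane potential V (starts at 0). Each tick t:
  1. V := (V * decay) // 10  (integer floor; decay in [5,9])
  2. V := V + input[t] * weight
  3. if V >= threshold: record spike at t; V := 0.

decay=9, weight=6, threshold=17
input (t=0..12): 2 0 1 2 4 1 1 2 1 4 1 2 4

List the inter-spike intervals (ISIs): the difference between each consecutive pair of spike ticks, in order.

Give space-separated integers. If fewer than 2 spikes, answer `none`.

Answer: 1 3 2 2 1

Derivation:
t=0: input=2 -> V=12
t=1: input=0 -> V=10
t=2: input=1 -> V=15
t=3: input=2 -> V=0 FIRE
t=4: input=4 -> V=0 FIRE
t=5: input=1 -> V=6
t=6: input=1 -> V=11
t=7: input=2 -> V=0 FIRE
t=8: input=1 -> V=6
t=9: input=4 -> V=0 FIRE
t=10: input=1 -> V=6
t=11: input=2 -> V=0 FIRE
t=12: input=4 -> V=0 FIRE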